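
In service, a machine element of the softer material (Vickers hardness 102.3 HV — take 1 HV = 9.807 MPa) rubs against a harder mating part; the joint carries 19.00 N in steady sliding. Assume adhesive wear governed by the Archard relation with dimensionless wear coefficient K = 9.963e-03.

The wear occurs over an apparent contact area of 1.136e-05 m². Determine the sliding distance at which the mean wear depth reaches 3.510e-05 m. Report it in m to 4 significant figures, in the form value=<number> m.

Every step carries exact precision — intermediates are printed rounded; one last rounding, at 4 significant figures.
Convert: Hardness H = 102.3 HV × 9.807 MPa/HV = 1003 MPa = 1.003e+09 Pa.
Collected in SI base units: W = 19.00 N, H = 1.003e+09 Pa, K = 9.963e-03.
At the depth limit, V_lim = h_lim·A = 3.510e-05 · 1.136e-05 = 3.987e-10 m³.
Thus life L = V_lim·H/(K·W) = 3.987e-10 · 1.003e+09 / (9.963e-03 · 19.00) = 2.113 m.

value=2.113 m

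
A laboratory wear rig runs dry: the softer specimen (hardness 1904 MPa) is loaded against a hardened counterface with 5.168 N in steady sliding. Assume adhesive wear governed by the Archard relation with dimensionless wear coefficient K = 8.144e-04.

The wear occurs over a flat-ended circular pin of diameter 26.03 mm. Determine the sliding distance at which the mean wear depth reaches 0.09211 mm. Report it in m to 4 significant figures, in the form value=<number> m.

value=2.217e+04 m

Every step keeps full float precision; the intermediates appear rounded, and rounded once at the end: 4 significant digits.
Convert: Hardness H = 1904 MPa = 1.904e+09 Pa.
Convert: Pin diameter d = 26.03 mm = 0.02603 m. Contact area A = π·d²/4 = π·(0.02603 m)²/4 = 5.322e-04 m².
Convert: Depth limit h_lim = 0.09211 mm = 9.211e-05 m.
In SI base units, W = 5.168 N, H = 1.904e+09 Pa, K = 8.144e-04.
Permissible volume V_lim = h_lim·A = 9.211e-05 · 5.322e-04 = 4.902e-08 m³.
Sliding life L = V_lim·H/(K·W) = 4.902e-08 · 1.904e+09 / (8.144e-04 · 5.168) = 2.217e+04 m.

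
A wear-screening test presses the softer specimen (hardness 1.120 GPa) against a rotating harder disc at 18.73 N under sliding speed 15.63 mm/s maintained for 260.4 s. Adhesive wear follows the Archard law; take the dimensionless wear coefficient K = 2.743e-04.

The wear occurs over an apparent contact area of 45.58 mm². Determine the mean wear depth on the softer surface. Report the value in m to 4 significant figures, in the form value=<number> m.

Quoted intermediates are rounded. All arithmetic carries full float precision; one last rounding to four significant figures.
Sliding speed v = 15.63 mm/s = 0.01563 m/s. Distance L = v·t = 0.01563 m/s × 260.4 s = 4.070 m.
Hardness H = 1.120 GPa = 1.120e+09 Pa.
Contact area A = 45.58 mm² = 4.558e-05 m².
In SI base units, W = 18.73 N, H = 1.120e+09 Pa, K = 2.743e-04.
Archard relation: V = K·W·L/H = 2.743e-04 · 18.73 · 4.070 / 1.120e+09 = 1.867e-11 m³.
Depth h = V/A = 1.867e-11 / 4.558e-05 = 4.096e-07 m.

value=4.096e-07 m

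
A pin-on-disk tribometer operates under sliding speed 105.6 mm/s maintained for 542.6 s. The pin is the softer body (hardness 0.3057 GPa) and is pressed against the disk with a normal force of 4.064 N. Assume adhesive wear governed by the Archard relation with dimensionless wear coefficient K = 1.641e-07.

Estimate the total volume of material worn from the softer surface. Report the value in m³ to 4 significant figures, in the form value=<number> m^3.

Every step runs at full precision — intermediate values are displayed rounded, and a single final rounding, at 4 significant figures.
Sliding speed v = 105.6 mm/s = 0.1056 m/s. Sliding distance L = v·t = 0.1056 m/s × 542.6 s = 57.30 m.
Hardness H = 0.3057 GPa = 3.057e+08 Pa.
Restated in SI base units: W = 4.064 N, H = 3.057e+08 Pa, K = 1.641e-07.
Volume removed: V = K·W·L/H = 1.641e-07 · 4.064 · 57.30 / 3.057e+08 = 1.250e-13 m³.

value=1.250e-13 m^3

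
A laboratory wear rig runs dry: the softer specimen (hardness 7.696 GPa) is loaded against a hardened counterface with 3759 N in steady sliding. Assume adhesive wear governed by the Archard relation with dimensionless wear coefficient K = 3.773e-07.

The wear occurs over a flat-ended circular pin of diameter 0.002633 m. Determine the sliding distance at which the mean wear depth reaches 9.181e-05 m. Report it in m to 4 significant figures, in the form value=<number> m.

value=2713 m

Shown intermediates are rounded; all arithmetic carries full float precision — rounded once at the end: 4 significant digits.
Convert: Hardness H = 7.696 GPa = 7.696e+09 Pa.
Convert: Contact area A = π·d²/4 = π·(0.002633 m)²/4 = 5.445e-06 m².
In SI base units, W = 3759 N, H = 7.696e+09 Pa, K = 3.773e-07.
Permissible volume V_lim = h_lim·A = 9.181e-05 · 5.445e-06 = 4.999e-10 m³.
So the life L = V_lim·H/(K·W) = 4.999e-10 · 7.696e+09 / (3.773e-07 · 3759) = 2713 m.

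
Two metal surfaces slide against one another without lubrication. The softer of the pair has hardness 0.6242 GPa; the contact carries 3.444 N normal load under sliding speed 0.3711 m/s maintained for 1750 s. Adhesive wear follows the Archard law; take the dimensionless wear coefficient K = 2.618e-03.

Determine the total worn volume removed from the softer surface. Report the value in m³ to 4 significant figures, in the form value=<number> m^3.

value=9.381e-09 m^3

All working math keeps exact precision; the intermediates are shown rounded; rounded just once: 4 significant figures.
Convert: Distance covered L = v·t = 0.3711 m/s × 1750 s = 649.4 m.
Convert: Hardness H = 0.6242 GPa = 6.242e+08 Pa.
Collected in SI base units: W = 3.444 N, H = 6.242e+08 Pa, K = 2.618e-03.
By Archard's law, V = K·W·L/H = 2.618e-03 · 3.444 · 649.4 / 6.242e+08 = 9.381e-09 m³.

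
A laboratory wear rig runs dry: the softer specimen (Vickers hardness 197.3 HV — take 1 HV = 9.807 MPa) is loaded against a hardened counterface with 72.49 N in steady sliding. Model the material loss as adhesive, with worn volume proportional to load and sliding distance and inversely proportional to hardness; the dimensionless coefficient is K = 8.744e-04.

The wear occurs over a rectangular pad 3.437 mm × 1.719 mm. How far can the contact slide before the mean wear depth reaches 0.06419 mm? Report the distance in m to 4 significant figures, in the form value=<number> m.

The intermediates are shown rounded — the computation keeps exact precision — rounded just once, at 4 significant digits.
Convert: Hardness H = 197.3 HV × 9.807 MPa/HV = 1935 MPa = 1.935e+09 Pa.
Convert: Pad sides 3.437 mm × 1.719 mm = 0.003437 m × 0.001719 m. Contact area A = 0.003437 m × 0.001719 m = 5.908e-06 m².
Convert: Depth limit h_lim = 0.06419 mm = 6.419e-05 m.
SI base units throughout: W = 72.49 N, H = 1.935e+09 Pa, K = 8.744e-04.
Wearable volume V_lim = h_lim·A = 6.419e-05 · 5.908e-06 = 3.792e-10 m³.
Thus life L = V_lim·H/(K·W) = 3.792e-10 · 1.935e+09 / (8.744e-04 · 72.49) = 11.58 m.

value=11.58 m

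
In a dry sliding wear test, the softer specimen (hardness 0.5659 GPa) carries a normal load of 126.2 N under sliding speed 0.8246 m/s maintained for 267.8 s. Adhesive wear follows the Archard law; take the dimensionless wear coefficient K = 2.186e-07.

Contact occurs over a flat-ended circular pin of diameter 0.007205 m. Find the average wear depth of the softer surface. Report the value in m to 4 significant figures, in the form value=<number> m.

Intermediates are printed rounded. All working math keeps full float precision — rounded just once to four significant digits.
Sliding distance L = v·t = 0.8246 m/s × 267.8 s = 220.8 m.
Hardness H = 0.5659 GPa = 5.659e+08 Pa.
Contact area A = π·d²/4 = π·(0.007205 m)²/4 = 4.077e-05 m².
Restated in SI base units: W = 126.2 N, H = 5.659e+08 Pa, K = 2.186e-07.
Archard volume V = K·W·L/H = 2.186e-07 · 126.2 · 220.8 / 5.659e+08 = 1.077e-11 m³.
Wear depth h = V/A = 1.077e-11 / 4.077e-05 = 2.640e-07 m.

value=2.640e-07 m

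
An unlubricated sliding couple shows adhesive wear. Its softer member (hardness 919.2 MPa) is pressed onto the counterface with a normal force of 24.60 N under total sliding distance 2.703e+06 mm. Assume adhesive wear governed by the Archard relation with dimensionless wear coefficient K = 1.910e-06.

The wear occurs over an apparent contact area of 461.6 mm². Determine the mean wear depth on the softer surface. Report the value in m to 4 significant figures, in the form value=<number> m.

Intermediates appear rounded. The computation runs at full precision. Rounded just once, at 4 significant figures.
Total distance L = 2.703e+06 mm = 2703 m.
Hardness H = 919.2 MPa = 9.192e+08 Pa.
Contact area A = 461.6 mm² = 4.616e-04 m².
Working in SI base units: W = 24.60 N, H = 9.192e+08 Pa, K = 1.910e-06.
By Archard's law, V = K·W·L/H = 1.910e-06 · 24.60 · 2703 / 9.192e+08 = 1.382e-10 m³.
Depth of wear h = V/A = 1.382e-10 / 4.616e-04 = 2.993e-07 m.

value=2.993e-07 m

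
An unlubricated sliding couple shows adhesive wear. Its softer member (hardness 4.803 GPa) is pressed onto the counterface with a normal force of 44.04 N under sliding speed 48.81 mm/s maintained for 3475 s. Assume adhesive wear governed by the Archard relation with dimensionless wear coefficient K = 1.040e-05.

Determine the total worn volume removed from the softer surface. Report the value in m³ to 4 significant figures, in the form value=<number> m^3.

value=1.617e-11 m^3

The computation maintains exact precision, and intermediate values are displayed rounded — rounded once at the end, at 4 significant digits.
Sliding speed v = 48.81 mm/s = 0.04881 m/s. The distance L = v·t = 0.04881 m/s × 3475 s = 169.6 m.
Hardness H = 4.803 GPa = 4.803e+09 Pa.
Expressed in SI base units: W = 44.04 N, H = 4.803e+09 Pa, K = 1.040e-05.
Worn volume V = K·W·L/H = 1.040e-05 · 44.04 · 169.6 / 4.803e+09 = 1.617e-11 m³.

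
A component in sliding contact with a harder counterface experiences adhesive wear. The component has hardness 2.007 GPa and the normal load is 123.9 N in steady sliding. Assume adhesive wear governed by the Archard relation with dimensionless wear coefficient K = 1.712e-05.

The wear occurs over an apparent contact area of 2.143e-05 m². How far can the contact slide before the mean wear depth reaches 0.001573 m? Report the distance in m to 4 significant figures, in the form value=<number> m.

Intermediate values are displayed rounded; the computation holds exact precision — one final rounding: 4 significant figures.
Convert: Hardness H = 2.007 GPa = 2.007e+09 Pa.
In SI base units: W = 123.9 N, H = 2.007e+09 Pa, K = 1.712e-05.
Wearable volume V_lim = h_lim·A = 0.001573 · 2.143e-05 = 3.371e-08 m³.
So the life L = V_lim·H/(K·W) = 3.371e-08 · 2.007e+09 / (1.712e-05 · 123.9) = 3.190e+04 m.

value=3.190e+04 m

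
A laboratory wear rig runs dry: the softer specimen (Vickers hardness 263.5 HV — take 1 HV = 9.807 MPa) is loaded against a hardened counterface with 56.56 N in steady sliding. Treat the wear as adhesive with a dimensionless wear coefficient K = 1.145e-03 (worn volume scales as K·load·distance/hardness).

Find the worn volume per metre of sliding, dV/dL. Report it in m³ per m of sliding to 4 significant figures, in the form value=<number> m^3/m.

value=2.506e-11 m^3/m

Every step runs at exact precision. The intermediates are shown rounded; rounded once at the end to four significant digits.
Convert: Hardness H = 263.5 HV × 9.807 MPa/HV = 2584 MPa = 2.584e+09 Pa.
Expressed in SI base units: W = 56.56 N, H = 2.584e+09 Pa, K = 1.145e-03.
Sliding wear rate dV/dL = K·W/H, per unit distance: 1.145e-03 · 56.56 / 2.584e+09 = 2.506e-11 m³/m.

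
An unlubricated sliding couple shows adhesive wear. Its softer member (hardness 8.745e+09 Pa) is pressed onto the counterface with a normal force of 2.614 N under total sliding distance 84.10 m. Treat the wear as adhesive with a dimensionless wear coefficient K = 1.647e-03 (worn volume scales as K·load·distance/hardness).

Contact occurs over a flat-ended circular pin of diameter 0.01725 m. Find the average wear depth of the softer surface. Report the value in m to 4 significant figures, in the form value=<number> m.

Each operation maintains exact precision, and shown intermediates are rounded, and rounded once at the end to 4 significant digits.
Contact area A = π·d²/4 = π·(0.01725 m)²/4 = 2.337e-04 m².
Working in SI base units: W = 2.614 N, H = 8.745e+09 Pa, K = 1.647e-03.
Archard relation: V = K·W·L/H = 1.647e-03 · 2.614 · 84.10 / 8.745e+09 = 4.140e-11 m³.
Mean depth h = V/A = 4.140e-11 / 2.337e-04 = 1.772e-07 m.

value=1.772e-07 m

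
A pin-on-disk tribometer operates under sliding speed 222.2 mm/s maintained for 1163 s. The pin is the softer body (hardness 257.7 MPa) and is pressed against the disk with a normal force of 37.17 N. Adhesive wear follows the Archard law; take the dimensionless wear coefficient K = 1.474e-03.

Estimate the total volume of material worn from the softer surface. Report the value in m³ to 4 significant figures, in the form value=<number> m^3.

value=5.494e-08 m^3

Each operation carries full precision; the intermediates are shown rounded. Rounded once at the end, at 4 significant digits.
Sliding speed v = 222.2 mm/s = 0.2222 m/s. Path length L = v·t = 0.2222 m/s × 1163 s = 258.4 m.
Hardness H = 257.7 MPa = 2.577e+08 Pa.
SI base units throughout: W = 37.17 N, H = 2.577e+08 Pa, K = 1.474e-03.
Volume removed: V = K·W·L/H = 1.474e-03 · 37.17 · 258.4 / 2.577e+08 = 5.494e-08 m³.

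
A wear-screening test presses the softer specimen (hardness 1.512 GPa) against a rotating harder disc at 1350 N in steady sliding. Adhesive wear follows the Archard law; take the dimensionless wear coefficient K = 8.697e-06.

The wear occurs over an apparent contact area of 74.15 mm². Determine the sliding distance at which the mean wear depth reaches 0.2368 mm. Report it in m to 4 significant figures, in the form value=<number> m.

value=2261 m

Shown intermediates are rounded; every step keeps exact precision, and a single final rounding to 4 significant digits.
Hardness H = 1.512 GPa = 1.512e+09 Pa.
Contact area A = 74.15 mm² = 7.415e-05 m².
Depth limit h_lim = 0.2368 mm = 2.368e-04 m.
Working in SI base units: W = 1350 N, H = 1.512e+09 Pa, K = 8.697e-06.
Allowed volume V_lim = h_lim·A = 2.368e-04 · 7.415e-05 = 1.756e-08 m³.
So the life L = V_lim·H/(K·W) = 1.756e-08 · 1.512e+09 / (8.697e-06 · 1350) = 2261 m.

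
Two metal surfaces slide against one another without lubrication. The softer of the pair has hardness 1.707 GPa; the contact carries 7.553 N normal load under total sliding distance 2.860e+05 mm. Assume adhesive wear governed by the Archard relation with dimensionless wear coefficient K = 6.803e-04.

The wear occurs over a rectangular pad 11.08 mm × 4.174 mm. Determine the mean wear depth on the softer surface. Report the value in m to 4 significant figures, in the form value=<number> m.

Intermediate values are shown rounded; all arithmetic carries exact precision — a lone final rounding, at 4 significant digits.
Convert: Total distance L = 2.860e+05 mm = 286.0 m.
Convert: Hardness H = 1.707 GPa = 1.707e+09 Pa.
Convert: Pad sides 11.08 mm × 4.174 mm = 0.01108 m × 0.004174 m. Contact area A = 0.01108 m × 0.004174 m = 4.625e-05 m².
In SI base units: W = 7.553 N, H = 1.707e+09 Pa, K = 6.803e-04.
Worn volume V = K·W·L/H = 6.803e-04 · 7.553 · 286.0 / 1.707e+09 = 8.609e-10 m³.
Mean depth h = V/A = 8.609e-10 / 4.625e-05 = 1.861e-05 m.

value=1.861e-05 m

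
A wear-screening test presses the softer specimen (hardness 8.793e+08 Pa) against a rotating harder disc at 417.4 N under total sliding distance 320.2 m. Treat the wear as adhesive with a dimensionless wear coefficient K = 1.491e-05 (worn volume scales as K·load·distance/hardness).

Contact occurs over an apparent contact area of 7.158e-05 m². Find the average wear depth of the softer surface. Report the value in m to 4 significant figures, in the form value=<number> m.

value=3.166e-05 m

Printed values are rounded — all working math keeps full float precision — rounded just once to four significant digits.
In SI base units: W = 417.4 N, H = 8.793e+08 Pa, K = 1.491e-05.
The Archard volume V = K·W·L/H = 1.491e-05 · 417.4 · 320.2 / 8.793e+08 = 2.266e-09 m³.
Depth h = V/A = 2.266e-09 / 7.158e-05 = 3.166e-05 m.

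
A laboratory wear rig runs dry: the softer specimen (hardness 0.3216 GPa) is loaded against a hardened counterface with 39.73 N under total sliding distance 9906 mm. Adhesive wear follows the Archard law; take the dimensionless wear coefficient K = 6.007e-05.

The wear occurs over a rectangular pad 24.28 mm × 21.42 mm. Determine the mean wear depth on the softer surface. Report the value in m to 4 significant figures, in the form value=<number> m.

value=1.413e-07 m

Shown intermediates are rounded. The algebra maintains exact precision, and rounded once at the end: 4 significant digits.
Convert: Distance L = 9906 mm = 9.906 m.
Convert: Hardness H = 0.3216 GPa = 3.216e+08 Pa.
Convert: Pad sides 24.28 mm × 21.42 mm = 0.02428 m × 0.02142 m. Contact area A = 0.02428 m × 0.02142 m = 5.201e-04 m².
Working in SI base units: W = 39.73 N, H = 3.216e+08 Pa, K = 6.007e-05.
By Archard's law, V = K·W·L/H = 6.007e-05 · 39.73 · 9.906 / 3.216e+08 = 7.351e-11 m³.
Depth of wear h = V/A = 7.351e-11 / 5.201e-04 = 1.413e-07 m.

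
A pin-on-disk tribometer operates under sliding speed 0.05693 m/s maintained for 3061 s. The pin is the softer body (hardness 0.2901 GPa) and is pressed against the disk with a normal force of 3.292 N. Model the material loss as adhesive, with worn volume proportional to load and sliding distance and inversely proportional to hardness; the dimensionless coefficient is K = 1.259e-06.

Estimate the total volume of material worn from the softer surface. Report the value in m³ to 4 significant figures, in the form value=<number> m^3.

Intermediates are printed rounded; all working math runs at exact precision — a single final rounding: four significant figures.
Convert: Distance L = v·t = 0.05693 m/s × 3061 s = 174.3 m.
Convert: Hardness H = 0.2901 GPa = 2.901e+08 Pa.
SI base units throughout: W = 3.292 N, H = 2.901e+08 Pa, K = 1.259e-06.
The Archard volume V = K·W·L/H = 1.259e-06 · 3.292 · 174.3 / 2.901e+08 = 2.490e-12 m³.

value=2.490e-12 m^3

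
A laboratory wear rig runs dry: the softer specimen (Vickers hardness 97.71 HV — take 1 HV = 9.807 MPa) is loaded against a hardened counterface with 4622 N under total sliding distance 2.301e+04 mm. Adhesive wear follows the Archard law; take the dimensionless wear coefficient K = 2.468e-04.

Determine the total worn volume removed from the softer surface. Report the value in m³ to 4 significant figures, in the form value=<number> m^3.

value=2.739e-08 m^3

The computation carries full float precision — the intermediates appear rounded. Rounded once at the end: 4 significant digits.
Convert: Distance covered L = 2.301e+04 mm = 23.01 m.
Convert: Hardness H = 97.71 HV × 9.807 MPa/HV = 958.2 MPa = 9.582e+08 Pa.
SI base units throughout: W = 4622 N, H = 9.582e+08 Pa, K = 2.468e-04.
Worn volume V = K·W·L/H = 2.468e-04 · 4622 · 23.01 / 9.582e+08 = 2.739e-08 m³.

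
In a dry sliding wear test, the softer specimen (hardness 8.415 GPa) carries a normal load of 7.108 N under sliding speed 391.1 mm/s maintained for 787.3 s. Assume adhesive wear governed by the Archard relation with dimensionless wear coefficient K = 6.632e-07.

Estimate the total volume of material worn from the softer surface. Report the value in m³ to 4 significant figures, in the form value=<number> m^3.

value=1.725e-13 m^3

Quoted intermediates are rounded, and each operation keeps full float precision. Rounded just once: 4 significant digits.
Convert: Sliding speed v = 391.1 mm/s = 0.3911 m/s. The distance L = v·t = 0.3911 m/s × 787.3 s = 307.9 m.
Convert: Hardness H = 8.415 GPa = 8.415e+09 Pa.
In SI base units, W = 7.108 N, H = 8.415e+09 Pa, K = 6.632e-07.
Wear volume V = K·W·L/H = 6.632e-07 · 7.108 · 307.9 / 8.415e+09 = 1.725e-13 m³.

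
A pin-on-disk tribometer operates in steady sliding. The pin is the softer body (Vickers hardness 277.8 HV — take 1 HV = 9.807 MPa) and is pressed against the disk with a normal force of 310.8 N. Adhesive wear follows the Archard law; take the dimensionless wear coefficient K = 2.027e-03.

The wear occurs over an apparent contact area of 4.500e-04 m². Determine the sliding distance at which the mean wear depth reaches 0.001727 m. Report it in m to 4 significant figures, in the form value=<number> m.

value=3361 m

Intermediates appear rounded. Each operation runs at full precision; a lone final rounding to four significant figures.
Hardness H = 277.8 HV × 9.807 MPa/HV = 2724 MPa = 2.724e+09 Pa.
Expressed in SI base units: W = 310.8 N, H = 2.724e+09 Pa, K = 2.027e-03.
Permissible volume V_lim = h_lim·A = 0.001727 · 4.500e-04 = 7.771e-07 m³.
Life L = V_lim·H/(K·W) = 7.771e-07 · 2.724e+09 / (2.027e-03 · 310.8) = 3361 m.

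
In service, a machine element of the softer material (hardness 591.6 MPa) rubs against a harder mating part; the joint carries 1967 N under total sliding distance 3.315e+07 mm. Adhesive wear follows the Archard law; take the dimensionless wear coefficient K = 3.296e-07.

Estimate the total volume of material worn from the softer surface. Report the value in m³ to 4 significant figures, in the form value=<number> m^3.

value=3.633e-08 m^3

All working math maintains full float precision. Shown intermediates are rounded; one final rounding, at 4 significant digits.
Convert: Sliding distance L = 3.315e+07 mm = 3.315e+04 m.
Convert: Hardness H = 591.6 MPa = 5.916e+08 Pa.
As SI base values: W = 1967 N, H = 5.916e+08 Pa, K = 3.296e-07.
The Archard volume V = K·W·L/H = 3.296e-07 · 1967 · 3.315e+04 / 5.916e+08 = 3.633e-08 m³.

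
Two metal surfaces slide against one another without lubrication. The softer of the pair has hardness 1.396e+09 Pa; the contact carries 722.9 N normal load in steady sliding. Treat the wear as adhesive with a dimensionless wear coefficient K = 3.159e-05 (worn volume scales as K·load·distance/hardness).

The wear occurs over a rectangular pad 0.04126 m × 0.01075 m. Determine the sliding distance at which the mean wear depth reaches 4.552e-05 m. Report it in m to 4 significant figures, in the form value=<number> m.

value=1234 m

All arithmetic maintains full precision, and intermediate values are printed rounded — a lone final rounding: four significant digits.
Contact area A = 0.04126 m × 0.01075 m = 4.435e-04 m².
Working in SI base units: W = 722.9 N, H = 1.396e+09 Pa, K = 3.159e-05.
Permissible volume V_lim = h_lim·A = 4.552e-05 · 4.435e-04 = 2.019e-08 m³.
Sliding life L = V_lim·H/(K·W) = 2.019e-08 · 1.396e+09 / (3.159e-05 · 722.9) = 1234 m.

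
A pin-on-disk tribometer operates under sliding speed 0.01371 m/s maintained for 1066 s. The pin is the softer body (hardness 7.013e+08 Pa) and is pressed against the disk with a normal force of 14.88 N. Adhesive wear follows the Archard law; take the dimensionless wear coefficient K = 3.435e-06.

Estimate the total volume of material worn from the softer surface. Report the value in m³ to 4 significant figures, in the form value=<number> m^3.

value=1.065e-12 m^3

Shown intermediates are rounded; the algebra maintains exact precision; a lone final rounding: four significant digits.
Convert: The distance L = v·t = 0.01371 m/s × 1066 s = 14.61 m.
Expressed in SI base units: W = 14.88 N, H = 7.013e+08 Pa, K = 3.435e-06.
Volume removed: V = K·W·L/H = 3.435e-06 · 14.88 · 14.61 / 7.013e+08 = 1.065e-12 m³.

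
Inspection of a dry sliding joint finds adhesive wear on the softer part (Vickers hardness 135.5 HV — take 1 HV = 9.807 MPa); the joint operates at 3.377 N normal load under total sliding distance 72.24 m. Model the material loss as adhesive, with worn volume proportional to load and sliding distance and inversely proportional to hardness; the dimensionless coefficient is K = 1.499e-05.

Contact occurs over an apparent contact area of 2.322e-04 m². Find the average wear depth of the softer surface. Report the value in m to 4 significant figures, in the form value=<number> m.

value=1.185e-08 m

Each operation maintains full precision. The intermediates appear rounded, and a single final rounding to 4 significant digits.
Convert: Hardness H = 135.5 HV × 9.807 MPa/HV = 1329 MPa = 1.329e+09 Pa.
In SI base units, W = 3.377 N, H = 1.329e+09 Pa, K = 1.499e-05.
Volume removed: V = K·W·L/H = 1.499e-05 · 3.377 · 72.24 / 1.329e+09 = 2.752e-12 m³.
Depth h = V/A = 2.752e-12 / 2.322e-04 = 1.185e-08 m.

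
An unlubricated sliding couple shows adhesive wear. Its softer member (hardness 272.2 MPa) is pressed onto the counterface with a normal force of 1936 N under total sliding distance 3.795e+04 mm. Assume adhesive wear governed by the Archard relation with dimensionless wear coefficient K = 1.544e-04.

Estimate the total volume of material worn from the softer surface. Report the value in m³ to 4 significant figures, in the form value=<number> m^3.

Intermediate values are printed rounded — each operation maintains full precision — a lone final rounding, at 4 significant figures.
The distance L = 3.795e+04 mm = 37.95 m.
Hardness H = 272.2 MPa = 2.722e+08 Pa.
Collected in SI base units: W = 1936 N, H = 2.722e+08 Pa, K = 1.544e-04.
Archard volume V = K·W·L/H = 1.544e-04 · 1936 · 37.95 / 2.722e+08 = 4.168e-08 m³.

value=4.168e-08 m^3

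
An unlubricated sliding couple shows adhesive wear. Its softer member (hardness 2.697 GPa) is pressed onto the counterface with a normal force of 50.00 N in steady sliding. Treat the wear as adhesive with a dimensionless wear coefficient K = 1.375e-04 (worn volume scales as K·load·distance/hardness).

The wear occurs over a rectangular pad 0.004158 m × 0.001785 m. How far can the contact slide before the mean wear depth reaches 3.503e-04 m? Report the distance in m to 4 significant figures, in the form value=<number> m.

Displayed values are rounded, and the algebra runs at full precision — a lone final rounding: 4 significant digits.
Convert: Hardness H = 2.697 GPa = 2.697e+09 Pa.
Convert: Contact area A = 0.004158 m × 0.001785 m = 7.422e-06 m².
Collected in SI base units: W = 50.00 N, H = 2.697e+09 Pa, K = 1.375e-04.
Volume at the limit: V_lim = h_lim·A = 3.503e-04 · 7.422e-06 = 2.600e-09 m³.
Sliding life L = V_lim·H/(K·W) = 2.600e-09 · 2.697e+09 / (1.375e-04 · 50.00) = 1020 m.

value=1020 m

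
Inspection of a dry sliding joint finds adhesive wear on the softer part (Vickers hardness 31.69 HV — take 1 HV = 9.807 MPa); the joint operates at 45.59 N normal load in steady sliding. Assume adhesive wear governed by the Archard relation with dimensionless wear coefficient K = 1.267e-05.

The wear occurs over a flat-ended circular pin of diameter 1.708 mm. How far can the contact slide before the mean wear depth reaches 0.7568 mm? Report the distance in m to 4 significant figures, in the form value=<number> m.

value=933.0 m

The intermediates are shown rounded — each operation holds exact precision; one last rounding: four significant digits.
Hardness H = 31.69 HV × 9.807 MPa/HV = 310.8 MPa = 3.108e+08 Pa.
Pin diameter d = 1.708 mm = 0.001708 m. Contact area A = π·d²/4 = π·(0.001708 m)²/4 = 2.291e-06 m².
Depth limit h_lim = 0.7568 mm = 7.568e-04 m.
Collected in SI base units: W = 45.59 N, H = 3.108e+08 Pa, K = 1.267e-05.
Permissible volume V_lim = h_lim·A = 7.568e-04 · 2.291e-06 = 1.734e-09 m³.
Thus life L = V_lim·H/(K·W) = 1.734e-09 · 3.108e+08 / (1.267e-05 · 45.59) = 933.0 m.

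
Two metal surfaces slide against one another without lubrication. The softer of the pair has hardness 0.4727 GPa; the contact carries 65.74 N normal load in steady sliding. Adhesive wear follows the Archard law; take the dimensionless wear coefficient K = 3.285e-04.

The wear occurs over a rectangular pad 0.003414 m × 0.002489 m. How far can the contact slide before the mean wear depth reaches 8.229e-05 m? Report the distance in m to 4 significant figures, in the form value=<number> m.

value=15.31 m

All working math carries full float precision. The intermediates are printed rounded; a lone final rounding to 4 significant figures.
Hardness H = 0.4727 GPa = 4.727e+08 Pa.
Contact area A = 0.003414 m × 0.002489 m = 8.497e-06 m².
Restated in SI base units: W = 65.74 N, H = 4.727e+08 Pa, K = 3.285e-04.
At the depth limit, V_lim = h_lim·A = 8.229e-05 · 8.497e-06 = 6.993e-10 m³.
Life L = V_lim·H/(K·W) = 6.993e-10 · 4.727e+08 / (3.285e-04 · 65.74) = 15.31 m.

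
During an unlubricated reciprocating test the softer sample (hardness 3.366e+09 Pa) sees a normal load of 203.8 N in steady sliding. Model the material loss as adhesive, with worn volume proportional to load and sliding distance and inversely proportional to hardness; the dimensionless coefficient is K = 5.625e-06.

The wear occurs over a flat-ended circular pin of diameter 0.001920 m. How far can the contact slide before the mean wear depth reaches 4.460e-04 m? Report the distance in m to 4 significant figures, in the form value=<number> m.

Intermediates are displayed rounded. Each operation keeps exact precision. Rounded once at the end to four significant figures.
Convert: Contact area A = π·d²/4 = π·(0.001920 m)²/4 = 2.895e-06 m².
Collected in SI base units: W = 203.8 N, H = 3.366e+09 Pa, K = 5.625e-06.
Volume at the limit: V_lim = h_lim·A = 4.460e-04 · 2.895e-06 = 1.291e-09 m³.
Inverting, life L = V_lim·H/(K·W) = 1.291e-09 · 3.366e+09 / (5.625e-06 · 203.8) = 3792 m.

value=3792 m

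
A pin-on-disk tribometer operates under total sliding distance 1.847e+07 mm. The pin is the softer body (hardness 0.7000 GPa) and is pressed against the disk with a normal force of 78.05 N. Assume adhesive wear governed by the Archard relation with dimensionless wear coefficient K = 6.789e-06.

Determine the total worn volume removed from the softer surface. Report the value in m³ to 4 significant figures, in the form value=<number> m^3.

value=1.398e-08 m^3

The algebra keeps full float precision, and intermediates are displayed rounded. Rounded once at the end to 4 significant digits.
Convert: Sliding distance L = 1.847e+07 mm = 1.847e+04 m.
Convert: Hardness H = 0.7000 GPa = 7.000e+08 Pa.
Working in SI base units: W = 78.05 N, H = 7.000e+08 Pa, K = 6.789e-06.
Volume removed: V = K·W·L/H = 6.789e-06 · 78.05 · 1.847e+04 / 7.000e+08 = 1.398e-08 m³.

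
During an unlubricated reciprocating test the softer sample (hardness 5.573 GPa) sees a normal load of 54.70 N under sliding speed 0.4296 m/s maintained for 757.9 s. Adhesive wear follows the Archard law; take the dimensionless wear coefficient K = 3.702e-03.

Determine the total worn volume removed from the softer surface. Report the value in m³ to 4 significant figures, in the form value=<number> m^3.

value=1.183e-08 m^3

Every step keeps full float precision; intermediate values appear rounded; one final rounding, at 4 significant digits.
Convert: The distance L = v·t = 0.4296 m/s × 757.9 s = 325.6 m.
Convert: Hardness H = 5.573 GPa = 5.573e+09 Pa.
As SI base values: W = 54.70 N, H = 5.573e+09 Pa, K = 3.702e-03.
Volume removed: V = K·W·L/H = 3.702e-03 · 54.70 · 325.6 / 5.573e+09 = 1.183e-08 m³.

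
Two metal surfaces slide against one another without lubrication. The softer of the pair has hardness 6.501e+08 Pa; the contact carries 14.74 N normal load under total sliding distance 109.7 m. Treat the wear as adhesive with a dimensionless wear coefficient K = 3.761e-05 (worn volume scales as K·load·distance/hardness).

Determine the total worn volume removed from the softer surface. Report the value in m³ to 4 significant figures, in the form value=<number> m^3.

value=9.355e-11 m^3

Intermediates appear rounded. Every step maintains exact precision; a single final rounding to 4 significant digits.
Restated in SI base units: W = 14.74 N, H = 6.501e+08 Pa, K = 3.761e-05.
Archard volume V = K·W·L/H = 3.761e-05 · 14.74 · 109.7 / 6.501e+08 = 9.355e-11 m³.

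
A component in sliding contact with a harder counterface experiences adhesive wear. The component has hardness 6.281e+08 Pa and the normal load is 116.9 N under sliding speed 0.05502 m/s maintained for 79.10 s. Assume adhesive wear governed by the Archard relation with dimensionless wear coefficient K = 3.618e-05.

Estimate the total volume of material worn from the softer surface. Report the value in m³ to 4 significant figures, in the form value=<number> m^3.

value=2.931e-11 m^3

Printed values are rounded; all arithmetic carries full float precision; rounded just once, at 4 significant figures.
Convert: Distance L = v·t = 0.05502 m/s × 79.10 s = 4.352 m.
Restated in SI base units: W = 116.9 N, H = 6.281e+08 Pa, K = 3.618e-05.
Archard relation: V = K·W·L/H = 3.618e-05 · 116.9 · 4.352 / 6.281e+08 = 2.931e-11 m³.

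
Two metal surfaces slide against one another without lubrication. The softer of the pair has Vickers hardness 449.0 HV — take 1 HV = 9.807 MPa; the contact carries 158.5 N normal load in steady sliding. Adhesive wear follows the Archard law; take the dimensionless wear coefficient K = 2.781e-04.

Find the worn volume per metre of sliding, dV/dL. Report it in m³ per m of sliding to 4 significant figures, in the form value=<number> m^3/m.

value=1.001e-11 m^3/m

Shown intermediates are rounded, and all arithmetic carries exact precision. Rounded just once, at 4 significant figures.
Convert: Hardness H = 449.0 HV × 9.807 MPa/HV = 4403 MPa = 4.403e+09 Pa.
SI base units throughout: W = 158.5 N, H = 4.403e+09 Pa, K = 2.781e-04.
Wear rate dV/dL = K·W/H — distance-free: 2.781e-04 · 158.5 / 4.403e+09 = 1.001e-11 m³/m.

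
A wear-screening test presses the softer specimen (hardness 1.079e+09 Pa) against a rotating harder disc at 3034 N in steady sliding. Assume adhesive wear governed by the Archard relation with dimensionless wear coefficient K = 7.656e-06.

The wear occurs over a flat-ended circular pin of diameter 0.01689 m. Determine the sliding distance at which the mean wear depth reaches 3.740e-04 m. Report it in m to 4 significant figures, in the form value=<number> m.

All working math holds full float precision; intermediate values are displayed rounded — a single final rounding, at 4 significant digits.
Convert: Contact area A = π·d²/4 = π·(0.01689 m)²/4 = 2.241e-04 m².
Working in SI base units: W = 3034 N, H = 1.079e+09 Pa, K = 7.656e-06.
Permissible volume V_lim = h_lim·A = 3.740e-04 · 2.241e-04 = 8.380e-08 m³.
Sliding life L = V_lim·H/(K·W) = 8.380e-08 · 1.079e+09 / (7.656e-06 · 3034) = 3892 m.

value=3892 m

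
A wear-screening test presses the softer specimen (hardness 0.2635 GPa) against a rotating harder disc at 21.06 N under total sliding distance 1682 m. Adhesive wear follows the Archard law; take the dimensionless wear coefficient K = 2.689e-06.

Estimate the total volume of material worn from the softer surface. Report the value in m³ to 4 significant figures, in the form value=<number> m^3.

Intermediate values are displayed rounded. The algebra runs at exact precision; a single final rounding, at 4 significant figures.
Convert: Hardness H = 0.2635 GPa = 2.635e+08 Pa.
In SI base units, W = 21.06 N, H = 2.635e+08 Pa, K = 2.689e-06.
Wear volume V = K·W·L/H = 2.689e-06 · 21.06 · 1682 / 2.635e+08 = 3.615e-10 m³.

value=3.615e-10 m^3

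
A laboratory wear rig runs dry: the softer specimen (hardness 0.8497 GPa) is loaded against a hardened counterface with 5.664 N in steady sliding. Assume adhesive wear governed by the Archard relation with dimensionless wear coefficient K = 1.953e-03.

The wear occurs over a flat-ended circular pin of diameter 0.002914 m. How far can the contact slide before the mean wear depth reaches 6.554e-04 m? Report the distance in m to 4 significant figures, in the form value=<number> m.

value=335.7 m

The intermediates are printed rounded — the computation runs at full float precision — a single final rounding: 4 significant digits.
Convert: Hardness H = 0.8497 GPa = 8.497e+08 Pa.
Convert: Contact area A = π·d²/4 = π·(0.002914 m)²/4 = 6.669e-06 m².
SI base units throughout: W = 5.664 N, H = 8.497e+08 Pa, K = 1.953e-03.
Limit volume V_lim = h_lim·A = 6.554e-04 · 6.669e-06 = 4.371e-09 m³.
Thus life L = V_lim·H/(K·W) = 4.371e-09 · 8.497e+08 / (1.953e-03 · 5.664) = 335.7 m.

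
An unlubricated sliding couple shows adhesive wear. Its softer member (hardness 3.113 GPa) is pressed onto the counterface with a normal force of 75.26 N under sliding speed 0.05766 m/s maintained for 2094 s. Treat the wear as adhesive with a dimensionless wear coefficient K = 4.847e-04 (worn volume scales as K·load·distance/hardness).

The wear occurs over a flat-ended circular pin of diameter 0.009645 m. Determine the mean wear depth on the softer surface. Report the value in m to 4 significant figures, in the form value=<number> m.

value=1.936e-05 m

Intermediates are displayed rounded — each operation maintains full float precision — a single final rounding to four significant digits.
Convert: Path length L = v·t = 0.05766 m/s × 2094 s = 120.7 m.
Convert: Hardness H = 3.113 GPa = 3.113e+09 Pa.
Convert: Contact area A = π·d²/4 = π·(0.009645 m)²/4 = 7.306e-05 m².
Collected in SI base units: W = 75.26 N, H = 3.113e+09 Pa, K = 4.847e-04.
Volume removed: V = K·W·L/H = 4.847e-04 · 75.26 · 120.7 / 3.113e+09 = 1.415e-09 m³.
Depth h = V/A = 1.415e-09 / 7.306e-05 = 1.936e-05 m.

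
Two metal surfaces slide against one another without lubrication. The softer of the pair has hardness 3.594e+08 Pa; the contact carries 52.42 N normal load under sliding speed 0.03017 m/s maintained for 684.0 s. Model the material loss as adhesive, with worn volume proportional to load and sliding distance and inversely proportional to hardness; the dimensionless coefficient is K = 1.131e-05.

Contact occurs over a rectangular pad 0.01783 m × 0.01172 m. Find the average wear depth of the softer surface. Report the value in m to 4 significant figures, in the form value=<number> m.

value=1.629e-07 m

All working math keeps full float precision, and the intermediates are printed rounded. Rounded once at the end to four significant figures.
Convert: Path length L = v·t = 0.03017 m/s × 684.0 s = 20.64 m.
Convert: Contact area A = 0.01783 m × 0.01172 m = 2.090e-04 m².
Restated in SI base units: W = 52.42 N, H = 3.594e+08 Pa, K = 1.131e-05.
Volume removed: V = K·W·L/H = 1.131e-05 · 52.42 · 20.64 / 3.594e+08 = 3.404e-11 m³.
Depth of wear h = V/A = 3.404e-11 / 2.090e-04 = 1.629e-07 m.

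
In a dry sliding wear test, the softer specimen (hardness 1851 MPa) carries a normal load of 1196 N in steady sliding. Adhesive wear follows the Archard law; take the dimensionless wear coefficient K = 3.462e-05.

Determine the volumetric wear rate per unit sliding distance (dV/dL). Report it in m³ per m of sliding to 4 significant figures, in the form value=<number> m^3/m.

value=2.237e-11 m^3/m

Every step runs at full float precision — intermediates are displayed rounded, and a lone final rounding: four significant digits.
Convert: Hardness H = 1851 MPa = 1.851e+09 Pa.
In SI base units: W = 1196 N, H = 1.851e+09 Pa, K = 3.462e-05.
Wear rate dV/dL = K·W/H: 3.462e-05 · 1196 / 1.851e+09 = 2.237e-11 m³/m.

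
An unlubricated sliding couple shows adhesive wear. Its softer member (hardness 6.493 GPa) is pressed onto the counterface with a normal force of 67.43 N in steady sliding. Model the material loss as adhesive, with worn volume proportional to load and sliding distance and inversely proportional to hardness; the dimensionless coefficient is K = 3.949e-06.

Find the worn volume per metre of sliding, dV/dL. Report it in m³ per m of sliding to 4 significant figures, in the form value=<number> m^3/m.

Shown intermediates are rounded — the computation keeps full float precision. Rounded once at the end to 4 significant digits.
Hardness H = 6.493 GPa = 6.493e+09 Pa.
Collected in SI base units: W = 67.43 N, H = 6.493e+09 Pa, K = 3.949e-06.
Volumetric rate dV/dL = K·W/H (independent of L): 3.949e-06 · 67.43 / 6.493e+09 = 4.101e-14 m³/m.

value=4.101e-14 m^3/m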